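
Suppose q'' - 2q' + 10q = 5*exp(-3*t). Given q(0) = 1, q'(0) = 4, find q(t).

q = exp(-3*t)/5 + 4*cos(3*t)*exp(t)/5 + 19*exp(t)*sin(3*t)/15

Characteristic equation r² - 2r + 10 = 0 has discriminant (-2)² - 4·(10) = -36 < 0, so r = 1 ± 3i.
Hence q_h = C1*cos(3*t)*exp(t) + C2*exp(t)*sin(3*t).
Try q_p = A*exp(-3*t). Substituting into the equation and dividing by exp(-3*t) gives A = 1/5, so q_p = exp(-3*t)/5.
General solution: q = exp(-3*t)/5 + C1*cos(3*t)*exp(t) + C2*exp(t)*sin(3*t).
Apply the initial conditions: q(0) = 1/5 + C1 = 1 and q'(0) = -3/5 + C1 + 3*C2 = 4. Solving gives C1 = 4/5, C2 = 19/15.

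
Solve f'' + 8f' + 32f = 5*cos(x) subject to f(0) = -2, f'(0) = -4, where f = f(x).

f = 8*sin(x)/205 + 31*cos(x)/205 - 648*exp(-4*x)*sin(4*x)/205 - 441*cos(4*x)*exp(-4*x)/205

Characteristic equation r² + 8r + 32 = 0 has discriminant (8)² - 4·(32) = -64 < 0, so r = -4 ± 4i.
Hence f_h = C1*cos(4*x)*exp(-4*x) + C2*exp(-4*x)*sin(4*x).
Try f_p = A*cos(x) + B*sin(x). Substituting and equating the coefficients of cos(x) and sin(x) gives A = 31/205, B = 8/205, so f_p = 8*sin(x)/205 + 31*cos(x)/205.
General solution: f = 8*sin(x)/205 + 31*cos(x)/205 + C1*cos(4*x)*exp(-4*x) + C2*exp(-4*x)*sin(4*x).
Apply the initial conditions: f(0) = 31/205 + C1 = -2 and f'(0) = 8/205 - 4*C1 + 4*C2 = -4. Solving gives C1 = -441/205, C2 = -648/205.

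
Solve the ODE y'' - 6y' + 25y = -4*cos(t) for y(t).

Characteristic equation r² - 6r + 25 = 0 has discriminant (-6)² - 4·(25) = -64 < 0, so r = 3 ± 4i.
Hence y_h = C1*cos(4*t)*exp(3*t) + C2*exp(3*t)*sin(4*t).
Try y_p = A*cos(t) + B*sin(t). Substituting and equating the coefficients of cos(t) and sin(t) gives A = -8/51, B = 2/51, so y_p = -8*cos(t)/51 + 2*sin(t)/51.

y = -8*cos(t)/51 + 2*sin(t)/51 + C1*cos(4*t)*exp(3*t) + C2*exp(3*t)*sin(4*t)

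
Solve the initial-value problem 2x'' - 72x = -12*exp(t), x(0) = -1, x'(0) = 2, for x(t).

Divide through by 2: x'' - 36x = -6*exp(t).
Characteristic equation r² - 36 = 0 factors as (r - 6)(r + 6) = 0, so r = 6, -6.
Hence x_h = C1*exp(6*t) + C2*exp(-6*t).
Try x_p = A*exp(t). Substituting into the equation and dividing by exp(t) gives A = 6/35, so x_p = 6*exp(t)/35.
General solution: x = 6*exp(t)/35 + C1*exp(6*t) + C2*exp(-6*t).
Apply the initial conditions: x(0) = 6/35 + C1 + C2 = -1 and x'(0) = 6/35 - 6*C2 + 6*C1 = 2. Solving gives C1 = -13/30, C2 = -31/42.

x = -31*exp(-6*t)/42 - 13*exp(6*t)/30 + 6*exp(t)/35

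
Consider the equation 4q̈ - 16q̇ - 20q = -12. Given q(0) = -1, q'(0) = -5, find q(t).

q = 3/5 - 11*exp(5*t)/10 - exp(-t)/2

Divide through by 4: q'' - 4q' - 5q = -3.
Characteristic equation r² - 4r - 5 = 0 factors as (r - 5)(r + 1) = 0, so r = 5, -1.
Hence q_h = C1*exp(5*t) + C2*exp(-t).
For the particular solution try q_p = A0. Substituting and matching coefficients of each power of t gives A0 = 3/5, so q_p = 3/5.
General solution: q = 3/5 + C1*exp(5*t) + C2*exp(-t).
Apply the initial conditions: q(0) = 3/5 + C1 + C2 = -1 and q'(0) = -C2 + 5*C1 = -5. Solving gives C1 = -11/10, C2 = -1/2.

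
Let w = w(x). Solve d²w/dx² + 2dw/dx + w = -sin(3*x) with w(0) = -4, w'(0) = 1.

w = -203*exp(-x)/50 + 2*sin(3*x)/25 + 3*cos(3*x)/50 - 33*x*exp(-x)/10

Characteristic equation r² + 2r + 1 = 0 has discriminant (2)² - 4·(1) = 0, so r = -1 is a repeated root.
Hence w_h = (C1 + C2*x)*exp(-x).
Try w_p = A*cos(3*x) + B*sin(3*x). Substituting and equating the coefficients of cos(3x) and sin(3x) gives A = 3/50, B = 2/25, so w_p = 2*sin(3*x)/25 + 3*cos(3*x)/50.
General solution: w = 2*sin(3*x)/25 + 3*cos(3*x)/50 + C1*exp(-x) + C2*x*exp(-x).
Apply the initial conditions: w(0) = 3/50 + C1 = -4 and w'(0) = 6/25 + C2 - C1 = 1. Solving gives C1 = -203/50, C2 = -33/10.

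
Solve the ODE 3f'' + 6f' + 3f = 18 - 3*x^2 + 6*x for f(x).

Divide through by 3: f'' + 2f' + f = 6 - x^2 + 2*x.
Characteristic equation r² + 2r + 1 = 0 has discriminant (2)² - 4·(1) = 0, so r = -1 is a repeated root.
Hence f_h = (C1 + C2*x)*exp(-x).
For the particular solution try f_p = A0 + A1*x + A2*x^2. Substituting and matching coefficients of each power of x gives A0 = -4, A1 = 6, A2 = -1, so f_p = -4 - x^2 + 6*x.

f = -4 - x**2 + 6*x + C1*exp(-x) + C2*x*exp(-x)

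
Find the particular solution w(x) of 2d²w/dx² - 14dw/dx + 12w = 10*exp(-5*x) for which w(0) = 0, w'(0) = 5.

w = -7*exp(x)/6 + 5*exp(-5*x)/66 + 12*exp(6*x)/11

Divide through by 2: w'' - 7w' + 6w = 5*exp(-5*x).
Characteristic equation r² - 7r + 6 = 0 factors as (r - 1)(r - 6) = 0, so r = 1, 6.
Hence w_h = C1*exp(x) + C2*exp(6*x).
Try w_p = A*exp(-5*x). Substituting into the equation and dividing by exp(-5*x) gives A = 5/66, so w_p = 5*exp(-5*x)/66.
General solution: w = 5*exp(-5*x)/66 + C1*exp(x) + C2*exp(6*x).
Apply the initial conditions: w(0) = 5/66 + C1 + C2 = 0 and w'(0) = -25/66 + C1 + 6*C2 = 5. Solving gives C1 = -7/6, C2 = 12/11.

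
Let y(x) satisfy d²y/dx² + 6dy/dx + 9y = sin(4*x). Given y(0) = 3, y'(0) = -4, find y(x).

y = -24*cos(4*x)/625 - 7*sin(4*x)/625 + 1899*exp(-3*x)/625 + 129*x*exp(-3*x)/25

Characteristic equation r² + 6r + 9 = 0 has discriminant (6)² - 4·(9) = 0, so r = -3 is a repeated root.
Hence y_h = (C1 + C2*x)*exp(-3*x).
Try y_p = A*cos(4*x) + B*sin(4*x). Substituting and equating the coefficients of cos(4x) and sin(4x) gives A = -24/625, B = -7/625, so y_p = -24*cos(4*x)/625 - 7*sin(4*x)/625.
General solution: y = -24*cos(4*x)/625 - 7*sin(4*x)/625 + C1*exp(-3*x) + C2*x*exp(-3*x).
Apply the initial conditions: y(0) = -24/625 + C1 = 3 and y'(0) = -28/625 + C2 - 3*C1 = -4. Solving gives C1 = 1899/625, C2 = 129/25.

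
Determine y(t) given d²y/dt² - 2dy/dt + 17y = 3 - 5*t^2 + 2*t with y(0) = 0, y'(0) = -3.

Characteristic equation r² - 2r + 17 = 0 has discriminant (-2)² - 4·(17) = -64 < 0, so r = 1 ± 4i.
Hence y_h = C1*cos(4*t)*exp(t) + C2*exp(t)*sin(4*t).
For the particular solution try y_p = A0 + A1*t + A2*t^2. Substituting and matching coefficients of each power of t gives A0 = 1065/4913, A1 = 14/289, A2 = -5/17, so y_p = 1065/4913 - 5*t^2/17 + 14*t/289.
General solution: y = 1065/4913 - 5*t^2/17 + 14*t/289 + C1*cos(4*t)*exp(t) + C2*exp(t)*sin(4*t).
Apply the initial conditions: y(0) = 1065/4913 + C1 = 0 and y'(0) = 14/289 + C1 + 4*C2 = -3. Solving gives C1 = -1065/4913, C2 = -3478/4913.

y = 1065/4913 - 5*t**2/17 + 14*t/289 - 3478*exp(t)*sin(4*t)/4913 - 1065*cos(4*t)*exp(t)/4913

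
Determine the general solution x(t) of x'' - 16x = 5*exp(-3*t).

x = -5*exp(-3*t)/7 + C1*exp(-4*t) + C2*exp(4*t)

Characteristic equation r² - 16 = 0 factors as (r + 4)(r - 4) = 0, so r = -4, 4.
Hence x_h = C1*exp(-4*t) + C2*exp(4*t).
Try x_p = A*exp(-3*t). Substituting into the equation and dividing by exp(-3*t) gives A = -5/7, so x_p = -5*exp(-3*t)/7.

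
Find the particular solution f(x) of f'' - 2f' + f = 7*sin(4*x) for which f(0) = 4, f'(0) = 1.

Characteristic equation r² - 2r + 1 = 0 has discriminant (-2)² - 4·(1) = 0, so r = 1 is a repeated root.
Hence f_h = (C1 + C2*x)*exp(x).
Try f_p = A*cos(4*x) + B*sin(4*x). Substituting and equating the coefficients of cos(4x) and sin(4x) gives A = 56/289, B = -105/289, so f_p = -105*sin(4*x)/289 + 56*cos(4*x)/289.
General solution: f = -105*sin(4*x)/289 + 56*cos(4*x)/289 + C1*exp(x) + C2*x*exp(x).
Apply the initial conditions: f(0) = 56/289 + C1 = 4 and f'(0) = -420/289 + C1 + C2 = 1. Solving gives C1 = 1100/289, C2 = -23/17.

f = -105*sin(4*x)/289 + 56*cos(4*x)/289 + 1100*exp(x)/289 - 23*x*exp(x)/17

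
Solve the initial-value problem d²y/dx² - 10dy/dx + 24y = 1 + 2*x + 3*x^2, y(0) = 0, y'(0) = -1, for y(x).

Characteristic equation r² - 10r + 24 = 0 factors as (r - 6)(r - 4) = 0, so r = 6, 4.
Hence y_h = C1*exp(6*x) + C2*exp(4*x).
For the particular solution try y_p = A0 + A1*x + A2*x^2. Substituting and matching coefficients of each power of x gives A0 = 7/64, A1 = 3/16, A2 = 1/8, so y_p = 7/64 + x^2/8 + 3*x/16.
General solution: y = 7/64 + x^2/8 + 3*x/16 + C1*exp(6*x) + C2*exp(4*x).
Apply the initial conditions: y(0) = 7/64 + C1 + C2 = 0 and y'(0) = 3/16 + 4*C2 + 6*C1 = -1. Solving gives C1 = -3/8, C2 = 17/64.

y = 7/64 - 3*exp(6*x)/8 + x**2/8 + 3*x/16 + 17*exp(4*x)/64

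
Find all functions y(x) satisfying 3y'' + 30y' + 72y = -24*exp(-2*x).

Divide through by 3: y'' + 10y' + 24y = -8*exp(-2*x).
Characteristic equation r² + 10r + 24 = 0 factors as (r + 6)(r + 4) = 0, so r = -6, -4.
Hence y_h = C1*exp(-6*x) + C2*exp(-4*x).
Try y_p = A*exp(-2*x). Substituting into the equation and dividing by exp(-2*x) gives A = -1, so y_p = -exp(-2*x).

y = -exp(-2*x) + C1*exp(-6*x) + C2*exp(-4*x)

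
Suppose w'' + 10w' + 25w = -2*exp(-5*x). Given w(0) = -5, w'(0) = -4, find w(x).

w = -5*exp(-5*x) - x**2*exp(-5*x) - 29*x*exp(-5*x)

Characteristic equation r² + 10r + 25 = 0 has discriminant (10)² - 4·(25) = 0, so r = -5 is a repeated root.
Hence w_h = (C1 + C2*x)*exp(-5*x).
Since exp(-5*x) solves the homogeneous equation (r = -5 is a root of multiplicity 2), multiply the trial by x^2. Try w_p = A*x^2*exp(-5*x). Substituting into the equation and dividing by exp(-5*x) gives A = -1, so w_p = -x^2*exp(-5*x).
General solution: w = C1*exp(-5*x) - x^2*exp(-5*x) + C2*x*exp(-5*x).
Apply the initial conditions: w(0) = C1 = -5 and w'(0) = C2 - 5*C1 = -4. Solving gives C1 = -5, C2 = -29.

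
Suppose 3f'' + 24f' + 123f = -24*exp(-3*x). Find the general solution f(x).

f = -4*exp(-3*x)/13 + C1*cos(5*x)*exp(-4*x) + C2*exp(-4*x)*sin(5*x)

Divide through by 3: f'' + 8f' + 41f = -8*exp(-3*x).
Characteristic equation r² + 8r + 41 = 0 has discriminant (8)² - 4·(41) = -100 < 0, so r = -4 ± 5i.
Hence f_h = C1*cos(5*x)*exp(-4*x) + C2*exp(-4*x)*sin(5*x).
Try f_p = A*exp(-3*x). Substituting into the equation and dividing by exp(-3*x) gives A = -4/13, so f_p = -4*exp(-3*x)/13.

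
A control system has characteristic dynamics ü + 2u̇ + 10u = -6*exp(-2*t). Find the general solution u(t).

u = -3*exp(-2*t)/5 + C1*cos(3*t)*exp(-t) + C2*exp(-t)*sin(3*t)

Characteristic equation r² + 2r + 10 = 0 has discriminant (2)² - 4·(10) = -36 < 0, so r = -1 ± 3i.
Hence u_h = C1*cos(3*t)*exp(-t) + C2*exp(-t)*sin(3*t).
Try u_p = A*exp(-2*t). Substituting into the equation and dividing by exp(-2*t) gives A = -3/5, so u_p = -3*exp(-2*t)/5.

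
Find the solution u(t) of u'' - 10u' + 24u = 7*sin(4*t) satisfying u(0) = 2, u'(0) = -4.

u = -149*exp(6*t)/26 + 7*sin(4*t)/208 + 35*cos(4*t)/208 + 121*exp(4*t)/16

Characteristic equation r² - 10r + 24 = 0 factors as (r - 6)(r - 4) = 0, so r = 6, 4.
Hence u_h = C1*exp(6*t) + C2*exp(4*t).
Try u_p = A*cos(4*t) + B*sin(4*t). Substituting and equating the coefficients of cos(4t) and sin(4t) gives A = 35/208, B = 7/208, so u_p = 7*sin(4*t)/208 + 35*cos(4*t)/208.
General solution: u = 7*sin(4*t)/208 + 35*cos(4*t)/208 + C1*exp(6*t) + C2*exp(4*t).
Apply the initial conditions: u(0) = 35/208 + C1 + C2 = 2 and u'(0) = 7/52 + 4*C2 + 6*C1 = -4. Solving gives C1 = -149/26, C2 = 121/16.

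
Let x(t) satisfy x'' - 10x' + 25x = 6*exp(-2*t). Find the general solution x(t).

Characteristic equation r² - 10r + 25 = 0 has discriminant (-10)² - 4·(25) = 0, so r = 5 is a repeated root.
Hence x_h = (C1 + C2*t)*exp(5*t).
Try x_p = A*exp(-2*t). Substituting into the equation and dividing by exp(-2*t) gives A = 6/49, so x_p = 6*exp(-2*t)/49.

x = 6*exp(-2*t)/49 + C1*exp(5*t) + C2*t*exp(5*t)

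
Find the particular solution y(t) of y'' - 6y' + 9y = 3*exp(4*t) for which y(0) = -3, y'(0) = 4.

y = -6*exp(3*t) + 3*exp(4*t) + 10*t*exp(3*t)

Characteristic equation r² - 6r + 9 = 0 has discriminant (-6)² - 4·(9) = 0, so r = 3 is a repeated root.
Hence y_h = (C1 + C2*t)*exp(3*t).
Try y_p = A*exp(4*t). Substituting into the equation and dividing by exp(4*t) gives A = 3, so y_p = 3*exp(4*t).
General solution: y = 3*exp(4*t) + C1*exp(3*t) + C2*t*exp(3*t).
Apply the initial conditions: y(0) = 3 + C1 = -3 and y'(0) = 12 + C2 + 3*C1 = 4. Solving gives C1 = -6, C2 = 10.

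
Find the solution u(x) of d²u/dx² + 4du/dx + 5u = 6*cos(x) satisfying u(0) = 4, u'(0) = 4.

Characteristic equation r² + 4r + 5 = 0 has discriminant (4)² - 4·(5) = -4 < 0, so r = -2 ± i.
Hence u_h = C1*cos(x)*exp(-2*x) + C2*exp(-2*x)*sin(x).
Try u_p = A*cos(x) + B*sin(x). Substituting and equating the coefficients of cos(x) and sin(x) gives A = 3/4, B = 3/4, so u_p = 3*cos(x)/4 + 3*sin(x)/4.
General solution: u = 3*cos(x)/4 + 3*sin(x)/4 + C1*cos(x)*exp(-2*x) + C2*exp(-2*x)*sin(x).
Apply the initial conditions: u(0) = 3/4 + C1 = 4 and u'(0) = 3/4 + C2 - 2*C1 = 4. Solving gives C1 = 13/4, C2 = 39/4.

u = 3*cos(x)/4 + 3*sin(x)/4 + 13*cos(x)*exp(-2*x)/4 + 39*exp(-2*x)*sin(x)/4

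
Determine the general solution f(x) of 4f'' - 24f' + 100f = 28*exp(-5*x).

f = 7*exp(-5*x)/80 + C1*cos(4*x)*exp(3*x) + C2*exp(3*x)*sin(4*x)

Divide through by 4: f'' - 6f' + 25f = 7*exp(-5*x).
Characteristic equation r² - 6r + 25 = 0 has discriminant (-6)² - 4·(25) = -64 < 0, so r = 3 ± 4i.
Hence f_h = C1*cos(4*x)*exp(3*x) + C2*exp(3*x)*sin(4*x).
Try f_p = A*exp(-5*x). Substituting into the equation and dividing by exp(-5*x) gives A = 7/80, so f_p = 7*exp(-5*x)/80.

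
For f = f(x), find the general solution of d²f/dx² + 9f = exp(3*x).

f = exp(3*x)/18 + C1*cos(3*x) + C2*sin(3*x)

Characteristic equation r² + 9 = 0 has discriminant (0)² - 4·(9) = -36 < 0, so r = ± 3i.
Hence f_h = C1*cos(3*x) + C2*sin(3*x).
Try f_p = A*exp(3*x). Substituting into the equation and dividing by exp(3*x) gives A = 1/18, so f_p = exp(3*x)/18.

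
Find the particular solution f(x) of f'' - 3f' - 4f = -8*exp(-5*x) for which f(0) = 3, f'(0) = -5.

f = -26*exp(4*x)/45 - 2*exp(-5*x)/9 + 19*exp(-x)/5

Characteristic equation r² - 3r - 4 = 0 factors as (r + 1)(r - 4) = 0, so r = -1, 4.
Hence f_h = C1*exp(-x) + C2*exp(4*x).
Try f_p = A*exp(-5*x). Substituting into the equation and dividing by exp(-5*x) gives A = -2/9, so f_p = -2*exp(-5*x)/9.
General solution: f = -2*exp(-5*x)/9 + C1*exp(-x) + C2*exp(4*x).
Apply the initial conditions: f(0) = -2/9 + C1 + C2 = 3 and f'(0) = 10/9 - C1 + 4*C2 = -5. Solving gives C1 = 19/5, C2 = -26/45.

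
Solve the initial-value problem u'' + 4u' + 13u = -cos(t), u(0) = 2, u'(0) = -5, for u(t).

u = -3*cos(t)/40 - sin(t)/40 - 11*exp(-2*t)*sin(3*t)/40 + 83*cos(3*t)*exp(-2*t)/40

Characteristic equation r² + 4r + 13 = 0 has discriminant (4)² - 4·(13) = -36 < 0, so r = -2 ± 3i.
Hence u_h = C1*cos(3*t)*exp(-2*t) + C2*exp(-2*t)*sin(3*t).
Try u_p = A*cos(t) + B*sin(t). Substituting and equating the coefficients of cos(t) and sin(t) gives A = -3/40, B = -1/40, so u_p = -3*cos(t)/40 - sin(t)/40.
General solution: u = -3*cos(t)/40 - sin(t)/40 + C1*cos(3*t)*exp(-2*t) + C2*exp(-2*t)*sin(3*t).
Apply the initial conditions: u(0) = -3/40 + C1 = 2 and u'(0) = -1/40 - 2*C1 + 3*C2 = -5. Solving gives C1 = 83/40, C2 = -11/40.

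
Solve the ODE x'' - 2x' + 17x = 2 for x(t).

x = 2/17 + C1*cos(4*t)*exp(t) + C2*exp(t)*sin(4*t)

Characteristic equation r² - 2r + 17 = 0 has discriminant (-2)² - 4·(17) = -64 < 0, so r = 1 ± 4i.
Hence x_h = C1*cos(4*t)*exp(t) + C2*exp(t)*sin(4*t).
For the particular solution try x_p = A0. Substituting and matching coefficients of each power of t gives A0 = 2/17, so x_p = 2/17.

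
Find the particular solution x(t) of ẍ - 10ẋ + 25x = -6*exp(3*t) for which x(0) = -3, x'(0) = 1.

x = -3*exp(3*t)/2 - 3*exp(5*t)/2 + 13*t*exp(5*t)

Characteristic equation r² - 10r + 25 = 0 has discriminant (-10)² - 4·(25) = 0, so r = 5 is a repeated root.
Hence x_h = (C1 + C2*t)*exp(5*t).
Try x_p = A*exp(3*t). Substituting into the equation and dividing by exp(3*t) gives A = -3/2, so x_p = -3*exp(3*t)/2.
General solution: x = -3*exp(3*t)/2 + C1*exp(5*t) + C2*t*exp(5*t).
Apply the initial conditions: x(0) = -3/2 + C1 = -3 and x'(0) = -9/2 + C2 + 5*C1 = 1. Solving gives C1 = -3/2, C2 = 13.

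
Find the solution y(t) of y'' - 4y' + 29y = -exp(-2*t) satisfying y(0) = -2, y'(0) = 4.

y = -exp(-2*t)/41 - 81*cos(5*t)*exp(2*t)/41 + 324*exp(2*t)*sin(5*t)/205

Characteristic equation r² - 4r + 29 = 0 has discriminant (-4)² - 4·(29) = -100 < 0, so r = 2 ± 5i.
Hence y_h = C1*cos(5*t)*exp(2*t) + C2*exp(2*t)*sin(5*t).
Try y_p = A*exp(-2*t). Substituting into the equation and dividing by exp(-2*t) gives A = -1/41, so y_p = -exp(-2*t)/41.
General solution: y = -exp(-2*t)/41 + C1*cos(5*t)*exp(2*t) + C2*exp(2*t)*sin(5*t).
Apply the initial conditions: y(0) = -1/41 + C1 = -2 and y'(0) = 2/41 + 2*C1 + 5*C2 = 4. Solving gives C1 = -81/41, C2 = 324/205.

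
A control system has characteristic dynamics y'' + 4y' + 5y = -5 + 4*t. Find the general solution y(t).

y = -41/25 + 4*t/5 + C1*cos(t)*exp(-2*t) + C2*exp(-2*t)*sin(t)

Characteristic equation r² + 4r + 5 = 0 has discriminant (4)² - 4·(5) = -4 < 0, so r = -2 ± i.
Hence y_h = C1*cos(t)*exp(-2*t) + C2*exp(-2*t)*sin(t).
For the particular solution try y_p = A0 + A1*t. Substituting and matching coefficients of each power of t gives A0 = -41/25, A1 = 4/5, so y_p = -41/25 + 4*t/5.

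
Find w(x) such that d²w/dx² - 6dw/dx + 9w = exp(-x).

w = exp(-x)/16 + C1*exp(3*x) + C2*x*exp(3*x)

Characteristic equation r² - 6r + 9 = 0 has discriminant (-6)² - 4·(9) = 0, so r = 3 is a repeated root.
Hence w_h = (C1 + C2*x)*exp(3*x).
Try w_p = A*exp(-x). Substituting into the equation and dividing by exp(-x) gives A = 1/16, so w_p = exp(-x)/16.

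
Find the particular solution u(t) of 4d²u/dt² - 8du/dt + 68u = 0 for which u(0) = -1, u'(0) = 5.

Divide through by 4: u'' - 2u' + 17u = 0.
Characteristic equation r² - 2r + 17 = 0 has discriminant (-2)² - 4·(17) = -64 < 0, so r = 1 ± 4i.
Hence u_h = C1*cos(4*t)*exp(t) + C2*exp(t)*sin(4*t).
Apply the initial conditions: u(0) = C1 = -1 and u'(0) = C1 + 4*C2 = 5. Solving gives C1 = -1, C2 = 3/2.

u = -cos(4*t)*exp(t) + 3*exp(t)*sin(4*t)/2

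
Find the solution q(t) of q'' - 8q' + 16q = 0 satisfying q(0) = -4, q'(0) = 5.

Characteristic equation r² - 8r + 16 = 0 has discriminant (-8)² - 4·(16) = 0, so r = 4 is a repeated root.
Hence q_h = (C1 + C2*t)*exp(4*t).
Apply the initial conditions: q(0) = C1 = -4 and q'(0) = C2 + 4*C1 = 5. Solving gives C1 = -4, C2 = 21.

q = -4*exp(4*t) + 21*t*exp(4*t)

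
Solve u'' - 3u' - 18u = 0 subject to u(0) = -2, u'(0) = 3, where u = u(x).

u = -5*exp(-3*x)/3 - exp(6*x)/3

Characteristic equation r² - 3r - 18 = 0 factors as (r - 6)(r + 3) = 0, so r = 6, -3.
Hence u_h = C1*exp(6*x) + C2*exp(-3*x).
Apply the initial conditions: u(0) = C1 + C2 = -2 and u'(0) = -3*C2 + 6*C1 = 3. Solving gives C1 = -1/3, C2 = -5/3.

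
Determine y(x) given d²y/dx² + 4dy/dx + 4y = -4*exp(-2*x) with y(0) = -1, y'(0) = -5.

Characteristic equation r² + 4r + 4 = 0 has discriminant (4)² - 4·(4) = 0, so r = -2 is a repeated root.
Hence y_h = (C1 + C2*x)*exp(-2*x).
Since exp(-2*x) solves the homogeneous equation (r = -2 is a root of multiplicity 2), multiply the trial by x^2. Try y_p = A*x^2*exp(-2*x). Substituting into the equation and dividing by exp(-2*x) gives A = -2, so y_p = -2*x^2*exp(-2*x).
General solution: y = C1*exp(-2*x) - 2*x^2*exp(-2*x) + C2*x*exp(-2*x).
Apply the initial conditions: y(0) = C1 = -1 and y'(0) = C2 - 2*C1 = -5. Solving gives C1 = -1, C2 = -7.

y = -exp(-2*x) - 7*x*exp(-2*x) - 2*x**2*exp(-2*x)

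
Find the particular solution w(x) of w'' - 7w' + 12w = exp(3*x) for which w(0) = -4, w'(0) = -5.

w = -12*exp(3*x) + 8*exp(4*x) - x*exp(3*x)

Characteristic equation r² - 7r + 12 = 0 factors as (r - 4)(r - 3) = 0, so r = 4, 3.
Hence w_h = C1*exp(4*x) + C2*exp(3*x).
Since exp(3*x) solves the homogeneous equation (r = 3 is a root of multiplicity 1), multiply the trial by x. Try w_p = A*x*exp(3*x). Substituting into the equation and dividing by exp(3*x) gives A = -1, so w_p = -x*exp(3*x).
General solution: w = C1*exp(4*x) + C2*exp(3*x) - x*exp(3*x).
Apply the initial conditions: w(0) = C1 + C2 = -4 and w'(0) = -1 + 3*C2 + 4*C1 = -5. Solving gives C1 = 8, C2 = -12.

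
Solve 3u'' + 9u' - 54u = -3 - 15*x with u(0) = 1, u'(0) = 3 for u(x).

Divide through by 3: u'' + 3u' - 18u = -1 - 5*x.
Characteristic equation r² + 3r - 18 = 0 factors as (r + 6)(r - 3) = 0, so r = -6, 3.
Hence u_h = C1*exp(-6*x) + C2*exp(3*x).
For the particular solution try u_p = A0 + A1*x. Substituting and matching coefficients of each power of x gives A0 = 11/108, A1 = 5/18, so u_p = 11/108 + 5*x/18.
General solution: u = 11/108 + 5*x/18 + C1*exp(-6*x) + C2*exp(3*x).
Apply the initial conditions: u(0) = 11/108 + C1 + C2 = 1 and u'(0) = 5/18 - 6*C1 + 3*C2 = 3. Solving gives C1 = -1/324, C2 = 73/81.

u = 11/108 - exp(-6*x)/324 + 5*x/18 + 73*exp(3*x)/81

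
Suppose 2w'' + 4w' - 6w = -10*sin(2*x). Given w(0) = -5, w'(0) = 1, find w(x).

Divide through by 2: w'' + 2w' - 3w = -5*sin(2*x).
Characteristic equation r² + 2r - 3 = 0 factors as (r + 3)(r - 1) = 0, so r = -3, 1.
Hence w_h = C1*exp(-3*x) + C2*exp(x).
Try w_p = A*cos(2*x) + B*sin(2*x). Substituting and equating the coefficients of cos(2x) and sin(2x) gives A = 4/13, B = 7/13, so w_p = 4*cos(2*x)/13 + 7*sin(2*x)/13.
General solution: w = 4*cos(2*x)/13 + 7*sin(2*x)/13 + C1*exp(-3*x) + C2*exp(x).
Apply the initial conditions: w(0) = 4/13 + C1 + C2 = -5 and w'(0) = 14/13 + C2 - 3*C1 = 1. Solving gives C1 = -17/13, C2 = -4.

w = -4*exp(x) - 17*exp(-3*x)/13 + 4*cos(2*x)/13 + 7*sin(2*x)/13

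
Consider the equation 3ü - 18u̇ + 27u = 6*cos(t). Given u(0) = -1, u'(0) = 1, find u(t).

u = -29*exp(3*t)/25 - 3*sin(t)/25 + 4*cos(t)/25 + 23*t*exp(3*t)/5

Divide through by 3: u'' - 6u' + 9u = 2*cos(t).
Characteristic equation r² - 6r + 9 = 0 has discriminant (-6)² - 4·(9) = 0, so r = 3 is a repeated root.
Hence u_h = (C1 + C2*t)*exp(3*t).
Try u_p = A*cos(t) + B*sin(t). Substituting and equating the coefficients of cos(t) and sin(t) gives A = 4/25, B = -3/25, so u_p = -3*sin(t)/25 + 4*cos(t)/25.
General solution: u = -3*sin(t)/25 + 4*cos(t)/25 + C1*exp(3*t) + C2*t*exp(3*t).
Apply the initial conditions: u(0) = 4/25 + C1 = -1 and u'(0) = -3/25 + C2 + 3*C1 = 1. Solving gives C1 = -29/25, C2 = 23/5.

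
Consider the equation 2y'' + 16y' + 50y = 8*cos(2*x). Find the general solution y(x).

y = 64*sin(2*x)/697 + 84*cos(2*x)/697 + C1*cos(3*x)*exp(-4*x) + C2*exp(-4*x)*sin(3*x)

Divide through by 2: y'' + 8y' + 25y = 4*cos(2*x).
Characteristic equation r² + 8r + 25 = 0 has discriminant (8)² - 4·(25) = -36 < 0, so r = -4 ± 3i.
Hence y_h = C1*cos(3*x)*exp(-4*x) + C2*exp(-4*x)*sin(3*x).
Try y_p = A*cos(2*x) + B*sin(2*x). Substituting and equating the coefficients of cos(2x) and sin(2x) gives A = 84/697, B = 64/697, so y_p = 64*sin(2*x)/697 + 84*cos(2*x)/697.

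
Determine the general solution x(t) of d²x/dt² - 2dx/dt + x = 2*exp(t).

Characteristic equation r² - 2r + 1 = 0 has discriminant (-2)² - 4·(1) = 0, so r = 1 is a repeated root.
Hence x_h = (C1 + C2*t)*exp(t).
Since exp(t) solves the homogeneous equation (r = 1 is a root of multiplicity 2), multiply the trial by t^2. Try x_p = A*t^2*exp(t). Substituting into the equation and dividing by exp(t) gives A = 1, so x_p = t^2*exp(t).

x = C1*exp(t) + t**2*exp(t) + C2*t*exp(t)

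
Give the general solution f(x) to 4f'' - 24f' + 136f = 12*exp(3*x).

Divide through by 4: f'' - 6f' + 34f = 3*exp(3*x).
Characteristic equation r² - 6r + 34 = 0 has discriminant (-6)² - 4·(34) = -100 < 0, so r = 3 ± 5i.
Hence f_h = C1*cos(5*x)*exp(3*x) + C2*exp(3*x)*sin(5*x).
Try f_p = A*exp(3*x). Substituting into the equation and dividing by exp(3*x) gives A = 3/25, so f_p = 3*exp(3*x)/25.

f = 3*exp(3*x)/25 + C1*cos(5*x)*exp(3*x) + C2*exp(3*x)*sin(5*x)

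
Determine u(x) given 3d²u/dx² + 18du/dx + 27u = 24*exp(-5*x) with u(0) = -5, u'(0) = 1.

u = -7*exp(-3*x) + 2*exp(-5*x) - 10*x*exp(-3*x)

Divide through by 3: u'' + 6u' + 9u = 8*exp(-5*x).
Characteristic equation r² + 6r + 9 = 0 has discriminant (6)² - 4·(9) = 0, so r = -3 is a repeated root.
Hence u_h = (C1 + C2*x)*exp(-3*x).
Try u_p = A*exp(-5*x). Substituting into the equation and dividing by exp(-5*x) gives A = 2, so u_p = 2*exp(-5*x).
General solution: u = 2*exp(-5*x) + C1*exp(-3*x) + C2*x*exp(-3*x).
Apply the initial conditions: u(0) = 2 + C1 = -5 and u'(0) = -10 + C2 - 3*C1 = 1. Solving gives C1 = -7, C2 = -10.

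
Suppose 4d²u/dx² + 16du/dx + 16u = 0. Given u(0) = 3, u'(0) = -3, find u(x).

Divide through by 4: u'' + 4u' + 4u = 0.
Characteristic equation r² + 4r + 4 = 0 has discriminant (4)² - 4·(4) = 0, so r = -2 is a repeated root.
Hence u_h = (C1 + C2*x)*exp(-2*x).
Apply the initial conditions: u(0) = C1 = 3 and u'(0) = C2 - 2*C1 = -3. Solving gives C1 = 3, C2 = 3.

u = 3*exp(-2*x) + 3*x*exp(-2*x)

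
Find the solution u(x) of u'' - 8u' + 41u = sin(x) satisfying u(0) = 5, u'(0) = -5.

u = cos(x)/208 + 5*sin(x)/208 - 5201*exp(4*x)*sin(5*x)/1040 + 1039*cos(5*x)*exp(4*x)/208

Characteristic equation r² - 8r + 41 = 0 has discriminant (-8)² - 4·(41) = -100 < 0, so r = 4 ± 5i.
Hence u_h = C1*cos(5*x)*exp(4*x) + C2*exp(4*x)*sin(5*x).
Try u_p = A*cos(x) + B*sin(x). Substituting and equating the coefficients of cos(x) and sin(x) gives A = 1/208, B = 5/208, so u_p = cos(x)/208 + 5*sin(x)/208.
General solution: u = cos(x)/208 + 5*sin(x)/208 + C1*cos(5*x)*exp(4*x) + C2*exp(4*x)*sin(5*x).
Apply the initial conditions: u(0) = 1/208 + C1 = 5 and u'(0) = 5/208 + 4*C1 + 5*C2 = -5. Solving gives C1 = 1039/208, C2 = -5201/1040.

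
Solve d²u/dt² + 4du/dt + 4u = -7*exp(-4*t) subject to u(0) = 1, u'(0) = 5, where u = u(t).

Characteristic equation r² + 4r + 4 = 0 has discriminant (4)² - 4·(4) = 0, so r = -2 is a repeated root.
Hence u_h = (C1 + C2*t)*exp(-2*t).
Try u_p = A*exp(-4*t). Substituting into the equation and dividing by exp(-4*t) gives A = -7/4, so u_p = -7*exp(-4*t)/4.
General solution: u = -7*exp(-4*t)/4 + C1*exp(-2*t) + C2*t*exp(-2*t).
Apply the initial conditions: u(0) = -7/4 + C1 = 1 and u'(0) = 7 + C2 - 2*C1 = 5. Solving gives C1 = 11/4, C2 = 7/2.

u = -7*exp(-4*t)/4 + 11*exp(-2*t)/4 + 7*t*exp(-2*t)/2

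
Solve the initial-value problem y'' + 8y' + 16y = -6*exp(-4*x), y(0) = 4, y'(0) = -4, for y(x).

y = 4*exp(-4*x) - 3*x**2*exp(-4*x) + 12*x*exp(-4*x)

Characteristic equation r² + 8r + 16 = 0 has discriminant (8)² - 4·(16) = 0, so r = -4 is a repeated root.
Hence y_h = (C1 + C2*x)*exp(-4*x).
Since exp(-4*x) solves the homogeneous equation (r = -4 is a root of multiplicity 2), multiply the trial by x^2. Try y_p = A*x^2*exp(-4*x). Substituting into the equation and dividing by exp(-4*x) gives A = -3, so y_p = -3*x^2*exp(-4*x).
General solution: y = C1*exp(-4*x) - 3*x^2*exp(-4*x) + C2*x*exp(-4*x).
Apply the initial conditions: y(0) = C1 = 4 and y'(0) = C2 - 4*C1 = -4. Solving gives C1 = 4, C2 = 12.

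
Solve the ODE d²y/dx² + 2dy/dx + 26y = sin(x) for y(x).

Characteristic equation r² + 2r + 26 = 0 has discriminant (2)² - 4·(26) = -100 < 0, so r = -1 ± 5i.
Hence y_h = C1*cos(5*x)*exp(-x) + C2*exp(-x)*sin(5*x).
Try y_p = A*cos(x) + B*sin(x). Substituting and equating the coefficients of cos(x) and sin(x) gives A = -2/629, B = 25/629, so y_p = -2*cos(x)/629 + 25*sin(x)/629.

y = -2*cos(x)/629 + 25*sin(x)/629 + C1*cos(5*x)*exp(-x) + C2*exp(-x)*sin(5*x)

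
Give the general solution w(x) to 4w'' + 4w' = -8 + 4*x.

Divide through by 4: w'' + w' = -2 + x.
Characteristic equation r² + r = 0 factors as (r + 1)r = 0, so r = -1, 0.
Hence w_h = C1*exp(-x) + C2.
Since 0 is a characteristic root (multiplicity 1), multiply the polynomial trial by x: try w_p = x*(A0 + A1*x). Substituting and matching coefficients of each power of x gives A0 = -3, A1 = 1/2, so w_p = x^2/2 - 3*x.

w = C2 + x**2/2 - 3*x + C1*exp(-x)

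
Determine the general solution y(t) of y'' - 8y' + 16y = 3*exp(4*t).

y = C1*exp(4*t) + 3*t**2*exp(4*t)/2 + C2*t*exp(4*t)

Characteristic equation r² - 8r + 16 = 0 has discriminant (-8)² - 4·(16) = 0, so r = 4 is a repeated root.
Hence y_h = (C1 + C2*t)*exp(4*t).
Since exp(4*t) solves the homogeneous equation (r = 4 is a root of multiplicity 2), multiply the trial by t^2. Try y_p = A*t^2*exp(4*t). Substituting into the equation and dividing by exp(4*t) gives A = 3/2, so y_p = 3*t^2*exp(4*t)/2.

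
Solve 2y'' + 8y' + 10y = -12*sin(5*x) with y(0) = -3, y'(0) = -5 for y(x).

Divide through by 2: y'' + 4y' + 5y = -6*sin(5*x).
Characteristic equation r² + 4r + 5 = 0 has discriminant (4)² - 4·(5) = -4 < 0, so r = -2 ± i.
Hence y_h = C1*cos(x)*exp(-2*x) + C2*exp(-2*x)*sin(x).
Try y_p = A*cos(5*x) + B*sin(5*x). Substituting and equating the coefficients of cos(5x) and sin(5x) gives A = 3/20, B = 3/20, so y_p = 3*cos(5*x)/20 + 3*sin(5*x)/20.
General solution: y = 3*cos(5*x)/20 + 3*sin(5*x)/20 + C1*cos(x)*exp(-2*x) + C2*exp(-2*x)*sin(x).
Apply the initial conditions: y(0) = 3/20 + C1 = -3 and y'(0) = 3/4 + C2 - 2*C1 = -5. Solving gives C1 = -63/20, C2 = -241/20.

y = 3*cos(5*x)/20 + 3*sin(5*x)/20 - 241*exp(-2*x)*sin(x)/20 - 63*cos(x)*exp(-2*x)/20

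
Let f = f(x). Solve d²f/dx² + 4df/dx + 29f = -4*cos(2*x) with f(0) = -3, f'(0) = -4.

f = -100*cos(2*x)/689 - 32*sin(2*x)/689 - 6626*exp(-2*x)*sin(5*x)/3445 - 1967*cos(5*x)*exp(-2*x)/689

Characteristic equation r² + 4r + 29 = 0 has discriminant (4)² - 4·(29) = -100 < 0, so r = -2 ± 5i.
Hence f_h = C1*cos(5*x)*exp(-2*x) + C2*exp(-2*x)*sin(5*x).
Try f_p = A*cos(2*x) + B*sin(2*x). Substituting and equating the coefficients of cos(2x) and sin(2x) gives A = -100/689, B = -32/689, so f_p = -100*cos(2*x)/689 - 32*sin(2*x)/689.
General solution: f = -100*cos(2*x)/689 - 32*sin(2*x)/689 + C1*cos(5*x)*exp(-2*x) + C2*exp(-2*x)*sin(5*x).
Apply the initial conditions: f(0) = -100/689 + C1 = -3 and f'(0) = -64/689 - 2*C1 + 5*C2 = -4. Solving gives C1 = -1967/689, C2 = -6626/3445.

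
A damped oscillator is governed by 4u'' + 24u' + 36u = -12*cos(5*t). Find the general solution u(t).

Divide through by 4: u'' + 6u' + 9u = -3*cos(5*t).
Characteristic equation r² + 6r + 9 = 0 has discriminant (6)² - 4·(9) = 0, so r = -3 is a repeated root.
Hence u_h = (C1 + C2*t)*exp(-3*t).
Try u_p = A*cos(5*t) + B*sin(5*t). Substituting and equating the coefficients of cos(5t) and sin(5t) gives A = 12/289, B = -45/578, so u_p = -45*sin(5*t)/578 + 12*cos(5*t)/289.

u = -45*sin(5*t)/578 + 12*cos(5*t)/289 + C1*exp(-3*t) + C2*t*exp(-3*t)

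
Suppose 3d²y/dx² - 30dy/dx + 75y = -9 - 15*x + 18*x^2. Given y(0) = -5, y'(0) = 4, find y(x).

Divide through by 3: y'' - 10y' + 25y = -3 - 5*x + 6*x^2.
Characteristic equation r² - 10r + 25 = 0 has discriminant (-10)² - 4·(25) = 0, so r = 5 is a repeated root.
Hence y_h = (C1 + C2*x)*exp(5*x).
For the particular solution try y_p = A0 + A1*x + A2*x^2. Substituting and matching coefficients of each power of x gives A0 = -89/625, A1 = -1/125, A2 = 6/25, so y_p = -89/625 - x/125 + 6*x^2/25.
General solution: y = -89/625 - x/125 + 6*x^2/25 + C1*exp(5*x) + C2*x*exp(5*x).
Apply the initial conditions: y(0) = -89/625 + C1 = -5 and y'(0) = -1/125 + C2 + 5*C1 = 4. Solving gives C1 = -3036/625, C2 = 3537/125.

y = -89/625 - 3036*exp(5*x)/625 - x/125 + 6*x**2/25 + 3537*x*exp(5*x)/125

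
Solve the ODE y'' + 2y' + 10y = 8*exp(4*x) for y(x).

Characteristic equation r² + 2r + 10 = 0 has discriminant (2)² - 4·(10) = -36 < 0, so r = -1 ± 3i.
Hence y_h = C1*cos(3*x)*exp(-x) + C2*exp(-x)*sin(3*x).
Try y_p = A*exp(4*x). Substituting into the equation and dividing by exp(4*x) gives A = 4/17, so y_p = 4*exp(4*x)/17.

y = 4*exp(4*x)/17 + C1*cos(3*x)*exp(-x) + C2*exp(-x)*sin(3*x)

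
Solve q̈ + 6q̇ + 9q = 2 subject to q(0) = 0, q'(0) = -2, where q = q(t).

Characteristic equation r² + 6r + 9 = 0 has discriminant (6)² - 4·(9) = 0, so r = -3 is a repeated root.
Hence q_h = (C1 + C2*t)*exp(-3*t).
For the particular solution try q_p = A0. Substituting and matching coefficients of each power of t gives A0 = 2/9, so q_p = 2/9.
General solution: q = 2/9 + C1*exp(-3*t) + C2*t*exp(-3*t).
Apply the initial conditions: q(0) = 2/9 + C1 = 0 and q'(0) = C2 - 3*C1 = -2. Solving gives C1 = -2/9, C2 = -8/3.

q = 2/9 - 2*exp(-3*t)/9 - 8*t*exp(-3*t)/3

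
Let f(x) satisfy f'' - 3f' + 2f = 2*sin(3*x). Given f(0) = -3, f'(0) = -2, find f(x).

Characteristic equation r² - 3r + 2 = 0 factors as (r - 2)(r - 1) = 0, so r = 2, 1.
Hence f_h = C1*exp(2*x) + C2*exp(x).
Try f_p = A*cos(3*x) + B*sin(3*x). Substituting and equating the coefficients of cos(3x) and sin(3x) gives A = 9/65, B = -7/65, so f_p = -7*sin(3*x)/65 + 9*cos(3*x)/65.
General solution: f = -7*sin(3*x)/65 + 9*cos(3*x)/65 + C1*exp(2*x) + C2*exp(x).
Apply the initial conditions: f(0) = 9/65 + C1 + C2 = -3 and f'(0) = -21/65 + C2 + 2*C1 = -2. Solving gives C1 = 19/13, C2 = -23/5.

f = -23*exp(x)/5 - 7*sin(3*x)/65 + 9*cos(3*x)/65 + 19*exp(2*x)/13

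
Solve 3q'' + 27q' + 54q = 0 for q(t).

Divide through by 3: q'' + 9q' + 18q = 0.
Characteristic equation r² + 9r + 18 = 0 factors as (r + 6)(r + 3) = 0, so r = -6, -3.
Hence q_h = C1*exp(-6*t) + C2*exp(-3*t).

q = C1*exp(-6*t) + C2*exp(-3*t)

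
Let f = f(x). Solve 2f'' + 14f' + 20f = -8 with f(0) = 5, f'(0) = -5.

Divide through by 2: f'' + 7f' + 10f = -4.
Characteristic equation r² + 7r + 10 = 0 factors as (r + 2)(r + 5) = 0, so r = -2, -5.
Hence f_h = C1*exp(-2*x) + C2*exp(-5*x).
For the particular solution try f_p = A0. Substituting and matching coefficients of each power of x gives A0 = -2/5, so f_p = -2/5.
General solution: f = -2/5 + C1*exp(-2*x) + C2*exp(-5*x).
Apply the initial conditions: f(0) = -2/5 + C1 + C2 = 5 and f'(0) = -5*C2 - 2*C1 = -5. Solving gives C1 = 22/3, C2 = -29/15.

f = -2/5 - 29*exp(-5*x)/15 + 22*exp(-2*x)/3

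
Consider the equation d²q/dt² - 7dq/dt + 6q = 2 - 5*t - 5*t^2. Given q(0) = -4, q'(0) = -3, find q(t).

q = -71/27 - 25*t/9 - 8*exp(t)/5 - 5*t**2/6 + 31*exp(6*t)/135

Characteristic equation r² - 7r + 6 = 0 factors as (r - 6)(r - 1) = 0, so r = 6, 1.
Hence q_h = C1*exp(6*t) + C2*exp(t).
For the particular solution try q_p = A0 + A1*t + A2*t^2. Substituting and matching coefficients of each power of t gives A0 = -71/27, A1 = -25/9, A2 = -5/6, so q_p = -71/27 - 25*t/9 - 5*t^2/6.
General solution: q = -71/27 - 25*t/9 - 5*t^2/6 + C1*exp(6*t) + C2*exp(t).
Apply the initial conditions: q(0) = -71/27 + C1 + C2 = -4 and q'(0) = -25/9 + C2 + 6*C1 = -3. Solving gives C1 = 31/135, C2 = -8/5.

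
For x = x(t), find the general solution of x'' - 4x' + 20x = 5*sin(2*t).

Characteristic equation r² - 4r + 20 = 0 has discriminant (-4)² - 4·(20) = -64 < 0, so r = 2 ± 4i.
Hence x_h = C1*cos(4*t)*exp(2*t) + C2*exp(2*t)*sin(4*t).
Try x_p = A*cos(2*t) + B*sin(2*t). Substituting and equating the coefficients of cos(2t) and sin(2t) gives A = 1/8, B = 1/4, so x_p = sin(2*t)/4 + cos(2*t)/8.

x = sin(2*t)/4 + cos(2*t)/8 + C1*cos(4*t)*exp(2*t) + C2*exp(2*t)*sin(4*t)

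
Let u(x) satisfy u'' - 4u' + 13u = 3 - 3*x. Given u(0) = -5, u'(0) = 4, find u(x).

Characteristic equation r² - 4r + 13 = 0 has discriminant (-4)² - 4·(13) = -36 < 0, so r = 2 ± 3i.
Hence u_h = C1*cos(3*x)*exp(2*x) + C2*exp(2*x)*sin(3*x).
For the particular solution try u_p = A0 + A1*x. Substituting and matching coefficients of each power of x gives A0 = 27/169, A1 = -3/13, so u_p = 27/169 - 3*x/13.
General solution: u = 27/169 - 3*x/13 + C1*cos(3*x)*exp(2*x) + C2*exp(2*x)*sin(3*x).
Apply the initial conditions: u(0) = 27/169 + C1 = -5 and u'(0) = -3/13 + 2*C1 + 3*C2 = 4. Solving gives C1 = -872/169, C2 = 2459/507.

u = 27/169 - 3*x/13 - 872*cos(3*x)*exp(2*x)/169 + 2459*exp(2*x)*sin(3*x)/507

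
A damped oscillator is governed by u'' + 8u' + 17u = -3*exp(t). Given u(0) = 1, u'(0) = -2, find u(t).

Characteristic equation r² + 8r + 17 = 0 has discriminant (8)² - 4·(17) = -4 < 0, so r = -4 ± i.
Hence u_h = C1*cos(t)*exp(-4*t) + C2*exp(-4*t)*sin(t).
Try u_p = A*exp(t). Substituting into the equation and dividing by exp(t) gives A = -3/26, so u_p = -3*exp(t)/26.
General solution: u = -3*exp(t)/26 + C1*cos(t)*exp(-4*t) + C2*exp(-4*t)*sin(t).
Apply the initial conditions: u(0) = -3/26 + C1 = 1 and u'(0) = -3/26 + C2 - 4*C1 = -2. Solving gives C1 = 29/26, C2 = 67/26.

u = -3*exp(t)/26 + 29*cos(t)*exp(-4*t)/26 + 67*exp(-4*t)*sin(t)/26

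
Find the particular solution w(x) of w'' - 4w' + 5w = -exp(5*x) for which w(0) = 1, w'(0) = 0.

w = -exp(5*x)/10 - 17*exp(2*x)*sin(x)/10 + 11*cos(x)*exp(2*x)/10

Characteristic equation r² - 4r + 5 = 0 has discriminant (-4)² - 4·(5) = -4 < 0, so r = 2 ± i.
Hence w_h = C1*cos(x)*exp(2*x) + C2*exp(2*x)*sin(x).
Try w_p = A*exp(5*x). Substituting into the equation and dividing by exp(5*x) gives A = -1/10, so w_p = -exp(5*x)/10.
General solution: w = -exp(5*x)/10 + C1*cos(x)*exp(2*x) + C2*exp(2*x)*sin(x).
Apply the initial conditions: w(0) = -1/10 + C1 = 1 and w'(0) = -1/2 + C2 + 2*C1 = 0. Solving gives C1 = 11/10, C2 = -17/10.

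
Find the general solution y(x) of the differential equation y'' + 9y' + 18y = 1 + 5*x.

Characteristic equation r² + 9r + 18 = 0 factors as (r + 3)(r + 6) = 0, so r = -3, -6.
Hence y_h = C1*exp(-3*x) + C2*exp(-6*x).
For the particular solution try y_p = A0 + A1*x. Substituting and matching coefficients of each power of x gives A0 = -1/12, A1 = 5/18, so y_p = -1/12 + 5*x/18.

y = -1/12 + 5*x/18 + C1*exp(-3*x) + C2*exp(-6*x)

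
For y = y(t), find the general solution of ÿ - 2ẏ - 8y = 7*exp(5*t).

Characteristic equation r² - 2r - 8 = 0 factors as (r - 4)(r + 2) = 0, so r = 4, -2.
Hence y_h = C1*exp(4*t) + C2*exp(-2*t).
Try y_p = A*exp(5*t). Substituting into the equation and dividing by exp(5*t) gives A = 1, so y_p = exp(5*t).

y = C1*exp(4*t) + C2*exp(-2*t) + exp(5*t)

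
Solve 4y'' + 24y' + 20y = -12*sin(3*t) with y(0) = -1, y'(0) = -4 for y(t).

y = -99*exp(-t)/40 + 3*sin(3*t)/85 + 27*cos(3*t)/170 + 179*exp(-5*t)/136

Divide through by 4: y'' + 6y' + 5y = -3*sin(3*t).
Characteristic equation r² + 6r + 5 = 0 factors as (r + 1)(r + 5) = 0, so r = -1, -5.
Hence y_h = C1*exp(-t) + C2*exp(-5*t).
Try y_p = A*cos(3*t) + B*sin(3*t). Substituting and equating the coefficients of cos(3t) and sin(3t) gives A = 27/170, B = 3/85, so y_p = 3*sin(3*t)/85 + 27*cos(3*t)/170.
General solution: y = 3*sin(3*t)/85 + 27*cos(3*t)/170 + C1*exp(-t) + C2*exp(-5*t).
Apply the initial conditions: y(0) = 27/170 + C1 + C2 = -1 and y'(0) = 9/85 - C1 - 5*C2 = -4. Solving gives C1 = -99/40, C2 = 179/136.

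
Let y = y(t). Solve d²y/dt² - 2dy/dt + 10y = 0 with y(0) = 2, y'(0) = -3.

y = 2*cos(3*t)*exp(t) - 5*exp(t)*sin(3*t)/3

Characteristic equation r² - 2r + 10 = 0 has discriminant (-2)² - 4·(10) = -36 < 0, so r = 1 ± 3i.
Hence y_h = C1*cos(3*t)*exp(t) + C2*exp(t)*sin(3*t).
Apply the initial conditions: y(0) = C1 = 2 and y'(0) = C1 + 3*C2 = -3. Solving gives C1 = 2, C2 = -5/3.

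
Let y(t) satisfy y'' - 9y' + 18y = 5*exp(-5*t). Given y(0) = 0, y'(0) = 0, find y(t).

y = -5*exp(3*t)/24 + 5*exp(6*t)/33 + 5*exp(-5*t)/88

Characteristic equation r² - 9r + 18 = 0 factors as (r - 6)(r - 3) = 0, so r = 6, 3.
Hence y_h = C1*exp(6*t) + C2*exp(3*t).
Try y_p = A*exp(-5*t). Substituting into the equation and dividing by exp(-5*t) gives A = 5/88, so y_p = 5*exp(-5*t)/88.
General solution: y = 5*exp(-5*t)/88 + C1*exp(6*t) + C2*exp(3*t).
Apply the initial conditions: y(0) = 5/88 + C1 + C2 = 0 and y'(0) = -25/88 + 3*C2 + 6*C1 = 0. Solving gives C1 = 5/33, C2 = -5/24.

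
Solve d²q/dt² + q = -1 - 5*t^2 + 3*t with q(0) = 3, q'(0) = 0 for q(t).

q = 9 - 6*cos(t) - 5*t**2 - 3*sin(t) + 3*t

Characteristic equation r² + 1 = 0 has discriminant (0)² - 4·(1) = -4 < 0, so r = ± i.
Hence q_h = C1*cos(t) + C2*sin(t).
For the particular solution try q_p = A0 + A1*t + A2*t^2. Substituting and matching coefficients of each power of t gives A0 = 9, A1 = 3, A2 = -5, so q_p = 9 - 5*t^2 + 3*t.
General solution: q = 9 - 5*t^2 + 3*t + C1*cos(t) + C2*sin(t).
Apply the initial conditions: q(0) = 9 + C1 = 3 and q'(0) = 3 + C2 = 0. Solving gives C1 = -6, C2 = -3.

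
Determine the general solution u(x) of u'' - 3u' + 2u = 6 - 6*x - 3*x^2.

Characteristic equation r² - 3r + 2 = 0 factors as (r - 1)(r - 2) = 0, so r = 1, 2.
Hence u_h = C1*exp(x) + C2*exp(2*x).
For the particular solution try u_p = A0 + A1*x + A2*x^2. Substituting and matching coefficients of each power of x gives A0 = -27/4, A1 = -15/2, A2 = -3/2, so u_p = -27/4 - 15*x/2 - 3*x^2/2.

u = -27/4 - 15*x/2 - 3*x**2/2 + C1*exp(x) + C2*exp(2*x)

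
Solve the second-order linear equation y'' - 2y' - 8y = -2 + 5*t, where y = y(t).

y = 13/32 - 5*t/8 + C1*exp(-2*t) + C2*exp(4*t)

Characteristic equation r² - 2r - 8 = 0 factors as (r + 2)(r - 4) = 0, so r = -2, 4.
Hence y_h = C1*exp(-2*t) + C2*exp(4*t).
For the particular solution try y_p = A0 + A1*t. Substituting and matching coefficients of each power of t gives A0 = 13/32, A1 = -5/8, so y_p = 13/32 - 5*t/8.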